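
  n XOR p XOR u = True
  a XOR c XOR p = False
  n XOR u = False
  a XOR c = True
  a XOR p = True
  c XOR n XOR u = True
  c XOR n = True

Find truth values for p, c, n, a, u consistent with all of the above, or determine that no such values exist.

p=T, c=T, n=F, a=F, u=F

n XOR p XOR u = F XOR T XOR F = True ✓
a XOR c XOR p = F XOR T XOR T = False ✓
n XOR u = F XOR F = False ✓
a XOR c = F XOR T = True ✓
a XOR p = F XOR T = True ✓
c XOR n XOR u = T XOR F XOR F = True ✓
c XOR n = T XOR F = True ✓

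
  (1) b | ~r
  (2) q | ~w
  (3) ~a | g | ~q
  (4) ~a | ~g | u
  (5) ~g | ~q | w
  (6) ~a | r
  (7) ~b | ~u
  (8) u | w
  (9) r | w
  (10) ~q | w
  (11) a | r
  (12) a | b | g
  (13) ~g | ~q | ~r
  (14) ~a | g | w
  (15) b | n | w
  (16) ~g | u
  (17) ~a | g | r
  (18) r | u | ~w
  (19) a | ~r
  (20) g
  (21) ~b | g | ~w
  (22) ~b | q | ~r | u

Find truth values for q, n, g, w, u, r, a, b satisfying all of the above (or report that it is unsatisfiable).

Unsatisfiable — no assignment works.

Case g = True:
  (~g | u) forces u = True.
  (~b | ~u) forces b = False.
  (b | ~r) forces r = False.
  (~a | r) forces a = False.
  Clause (a | r) is falsified — contradiction.
Case g = False:
  Clause (g) is falsified — contradiction.
Both cases fail, so the formula is unsatisfiable.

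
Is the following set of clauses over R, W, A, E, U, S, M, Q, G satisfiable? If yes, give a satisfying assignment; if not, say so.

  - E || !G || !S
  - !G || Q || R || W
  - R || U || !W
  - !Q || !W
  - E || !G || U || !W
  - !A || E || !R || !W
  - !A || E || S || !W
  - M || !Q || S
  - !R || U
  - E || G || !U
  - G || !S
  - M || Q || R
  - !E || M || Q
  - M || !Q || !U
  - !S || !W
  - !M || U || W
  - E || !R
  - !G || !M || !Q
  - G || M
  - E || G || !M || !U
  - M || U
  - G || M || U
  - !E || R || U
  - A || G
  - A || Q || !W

R = True, W = False, A = False, E = True, U = True, S = False, M = True, Q = False, G = True

Set R = True.
  then (!R || U) forces U = True.
  then (E || !R) forces E = True.
Set W = False.
Set A = False.
  then (A || G) forces G = True.
Set S = False.
Try M = False:
  (M || !Q || S) forces Q = False.
  clause (!E || M || Q) is falsified — backtrack.
So M = True.
  then (!G || !M || !Q) forces Q = False.
All clauses satisfied.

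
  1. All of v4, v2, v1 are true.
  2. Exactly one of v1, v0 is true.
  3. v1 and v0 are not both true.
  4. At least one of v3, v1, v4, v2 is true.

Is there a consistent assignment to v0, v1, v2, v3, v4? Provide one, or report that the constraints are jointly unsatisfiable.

v0 = False; v1 = True; v2 = True; v3 = True; v4 = True

  (1) {v4, v2, v1}: all 3 true ✓
  (2) {v1, v0}: 1 true — exactly one ✓
  (3) v1=T, v0=F — not both ✓
  (4) {v3, v1, v4, v2}: 4 true — at least one ✓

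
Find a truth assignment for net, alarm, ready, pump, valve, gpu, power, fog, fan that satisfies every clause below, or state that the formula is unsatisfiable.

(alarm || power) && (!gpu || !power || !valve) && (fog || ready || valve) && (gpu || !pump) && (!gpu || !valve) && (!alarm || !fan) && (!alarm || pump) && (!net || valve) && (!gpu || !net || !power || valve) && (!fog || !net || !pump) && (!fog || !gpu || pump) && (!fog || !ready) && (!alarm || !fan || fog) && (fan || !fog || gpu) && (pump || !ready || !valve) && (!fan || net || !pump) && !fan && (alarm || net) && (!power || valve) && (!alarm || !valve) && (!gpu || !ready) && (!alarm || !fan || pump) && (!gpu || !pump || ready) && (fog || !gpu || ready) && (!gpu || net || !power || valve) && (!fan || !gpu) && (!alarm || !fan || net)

net: True, alarm: False, ready: False, pump: False, valve: True, gpu: False, power: True, fog: False, fan: False

Unit clause (!fan) forces fan = False.
Set net = True.
  then (!net || valve) forces valve = True.
  then (!alarm || !valve) forces alarm = False.
  then (alarm || power) forces power = True.
  then (!gpu || !power || !valve) forces gpu = False.
  then (gpu || !pump) forces pump = False.
  then (fan || !fog || gpu) forces fog = False.
  then (pump || !ready || !valve) forces ready = False.
All clauses satisfied.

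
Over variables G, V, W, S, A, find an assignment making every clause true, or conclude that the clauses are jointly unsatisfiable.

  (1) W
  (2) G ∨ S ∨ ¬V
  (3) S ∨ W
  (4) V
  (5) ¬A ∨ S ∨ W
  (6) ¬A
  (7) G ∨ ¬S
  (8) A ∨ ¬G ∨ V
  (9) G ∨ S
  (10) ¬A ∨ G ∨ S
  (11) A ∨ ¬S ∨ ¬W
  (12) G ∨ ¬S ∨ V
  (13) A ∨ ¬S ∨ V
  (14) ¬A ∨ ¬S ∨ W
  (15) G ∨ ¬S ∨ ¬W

Unit clause (W) forces W = True.
Unit clause (V) forces V = True.
Unit clause (¬A) forces A = False.
In (A ∨ ¬S ∨ ¬W) only ¬S is left, so S = False.
In (G ∨ S ∨ ¬V) only G is left, so G = True.
All clauses satisfied.

G=T, V=T, W=T, S=F, A=F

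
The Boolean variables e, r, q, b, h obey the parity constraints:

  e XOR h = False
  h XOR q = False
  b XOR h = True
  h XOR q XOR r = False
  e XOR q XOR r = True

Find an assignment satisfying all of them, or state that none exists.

Adding constraints 1, 4, 5 mod 2: every variable appears an even number of times on the left, so the left side is 0.
But the right sides sum to 1 (mod 2). 0 ≠ 1 — the system is inconsistent.

No satisfying assignment exists.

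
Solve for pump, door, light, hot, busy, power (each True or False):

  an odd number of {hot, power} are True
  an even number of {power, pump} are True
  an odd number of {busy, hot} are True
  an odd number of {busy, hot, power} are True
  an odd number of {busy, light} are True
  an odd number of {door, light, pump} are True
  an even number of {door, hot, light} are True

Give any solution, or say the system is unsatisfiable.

pump = False; door = False; light = True; hot = True; busy = False; power = False

{hot, power}: 1 true → odd ✓
{power, pump}: 0 true → even ✓
{busy, hot}: 1 true → odd ✓
{busy, hot, power}: 1 true → odd ✓
{busy, light}: 1 true → odd ✓
{door, light, pump}: 1 true → odd ✓
{door, hot, light}: 2 true → even ✓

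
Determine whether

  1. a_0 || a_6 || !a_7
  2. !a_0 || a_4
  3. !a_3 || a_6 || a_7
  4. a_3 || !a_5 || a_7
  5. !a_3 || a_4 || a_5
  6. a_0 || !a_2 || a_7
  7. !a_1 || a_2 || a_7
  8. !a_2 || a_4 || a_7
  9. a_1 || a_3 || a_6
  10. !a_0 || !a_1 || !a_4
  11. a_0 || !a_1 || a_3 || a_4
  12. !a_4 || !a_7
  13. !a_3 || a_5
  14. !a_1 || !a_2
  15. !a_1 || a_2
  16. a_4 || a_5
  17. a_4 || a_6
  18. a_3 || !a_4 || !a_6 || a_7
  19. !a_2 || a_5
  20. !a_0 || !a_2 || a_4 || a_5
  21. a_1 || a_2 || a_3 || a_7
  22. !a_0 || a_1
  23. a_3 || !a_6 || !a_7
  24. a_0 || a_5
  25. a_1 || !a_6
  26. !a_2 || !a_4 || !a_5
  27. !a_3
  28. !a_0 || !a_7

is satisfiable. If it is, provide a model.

Case a_0 = True:
  (!a_0 || a_4) forces a_4 = True.
  (!a_0 || !a_1 || !a_4) forces a_1 = False.
  Clause (!a_0 || a_1) is falsified — contradiction.
Case a_0 = False:
  (a_0 || a_5) forces a_5 = True.
  (!a_3) forces a_3 = False.
  (a_3 || !a_5 || a_7) forces a_7 = True.
  (a_0 || a_6 || !a_7) forces a_6 = True.
  Clause (a_3 || !a_6 || !a_7) is falsified — contradiction.
Both cases fail, so the formula is unsatisfiable.

Unsatisfiable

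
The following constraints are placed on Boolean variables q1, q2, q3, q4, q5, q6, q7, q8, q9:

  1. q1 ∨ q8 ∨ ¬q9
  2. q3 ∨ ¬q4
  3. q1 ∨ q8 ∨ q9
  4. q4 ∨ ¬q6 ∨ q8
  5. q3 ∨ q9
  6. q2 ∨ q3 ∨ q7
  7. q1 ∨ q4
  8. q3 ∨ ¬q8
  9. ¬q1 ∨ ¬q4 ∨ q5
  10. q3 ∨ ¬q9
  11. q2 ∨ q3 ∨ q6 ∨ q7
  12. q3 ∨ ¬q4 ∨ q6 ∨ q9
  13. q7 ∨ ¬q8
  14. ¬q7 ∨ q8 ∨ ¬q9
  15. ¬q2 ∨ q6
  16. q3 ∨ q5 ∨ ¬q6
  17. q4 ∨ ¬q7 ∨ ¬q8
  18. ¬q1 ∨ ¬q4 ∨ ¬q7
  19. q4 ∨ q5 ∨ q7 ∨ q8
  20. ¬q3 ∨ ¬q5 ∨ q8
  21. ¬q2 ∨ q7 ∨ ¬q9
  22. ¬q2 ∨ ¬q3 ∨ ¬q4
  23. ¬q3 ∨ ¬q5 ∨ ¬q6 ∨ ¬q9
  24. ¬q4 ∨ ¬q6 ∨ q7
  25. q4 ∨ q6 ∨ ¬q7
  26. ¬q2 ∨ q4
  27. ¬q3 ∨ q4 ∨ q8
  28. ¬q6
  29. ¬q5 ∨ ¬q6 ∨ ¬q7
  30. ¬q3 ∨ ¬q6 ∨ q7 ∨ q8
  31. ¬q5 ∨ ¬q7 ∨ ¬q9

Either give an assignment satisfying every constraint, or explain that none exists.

q1 = False, q2 = False, q3 = True, q4 = True, q5 = False, q6 = False, q7 = True, q8 = True, q9 = False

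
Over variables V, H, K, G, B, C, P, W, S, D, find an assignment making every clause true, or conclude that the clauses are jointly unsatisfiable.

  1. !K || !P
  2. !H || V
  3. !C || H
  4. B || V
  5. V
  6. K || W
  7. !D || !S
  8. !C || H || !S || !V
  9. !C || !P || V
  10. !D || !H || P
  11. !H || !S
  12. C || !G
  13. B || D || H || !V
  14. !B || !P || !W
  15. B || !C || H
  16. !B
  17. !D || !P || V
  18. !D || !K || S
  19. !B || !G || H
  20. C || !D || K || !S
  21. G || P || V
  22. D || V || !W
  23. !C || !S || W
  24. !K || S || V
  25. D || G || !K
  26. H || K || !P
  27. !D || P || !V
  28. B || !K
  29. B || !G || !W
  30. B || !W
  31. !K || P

UNSATISFIABLE

Case V = True:
  (!B) forces B = False.
  (B || !K) forces K = False.
  (K || W) forces W = True.
  Clause (B || !W) is falsified — contradiction.
Case V = False:
  Clause (V) is falsified — contradiction.
Both cases fail, so the formula is unsatisfiable.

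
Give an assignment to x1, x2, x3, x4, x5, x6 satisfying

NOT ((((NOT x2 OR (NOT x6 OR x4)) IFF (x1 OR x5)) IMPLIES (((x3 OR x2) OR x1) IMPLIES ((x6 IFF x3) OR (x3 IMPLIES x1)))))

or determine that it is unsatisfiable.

x1 = False, x2 = False, x3 = True, x4 = False, x5 = True, x6 = False

  NOT ((((NOT x2 OR (NOT x6 OR x4)) IFF (x1 OR x5)) IMPLIES (((x3 OR x2) OR x1) IMPLIES ((x6 IFF x3) OR (x3 IMPLIES x1))))) = True
    ((NOT x2 OR (NOT x6 OR x4)) IFF (x1 OR x5)) IMPLIES (((x3 OR x2) OR x1) IMPLIES ((x6 IFF x3) OR (x3 IMPLIES x1))) = False
      (NOT x2 OR (NOT x6 OR x4)) IFF (x1 OR x5) = True
        NOT x2 OR (NOT x6 OR x4) = True
          NOT x2 = True
          NOT x6 OR x4 = True
            NOT x6 = True
        x1 OR x5 = True
      ((x3 OR x2) OR x1) IMPLIES ((x6 IFF x3) OR (x3 IMPLIES x1)) = False
        (x3 OR x2) OR x1 = True
          x3 OR x2 = True
        (x6 IFF x3) OR (x3 IMPLIES x1) = False
          x6 IFF x3 = False
          x3 IMPLIES x1 = False
The formula evaluates to True.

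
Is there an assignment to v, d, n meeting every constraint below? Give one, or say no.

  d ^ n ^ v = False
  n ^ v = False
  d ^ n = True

v = True; d = False; n = True

d ^ n ^ v = F ^ T ^ T = False ✓
n ^ v = T ^ T = False ✓
d ^ n = F ^ T = True ✓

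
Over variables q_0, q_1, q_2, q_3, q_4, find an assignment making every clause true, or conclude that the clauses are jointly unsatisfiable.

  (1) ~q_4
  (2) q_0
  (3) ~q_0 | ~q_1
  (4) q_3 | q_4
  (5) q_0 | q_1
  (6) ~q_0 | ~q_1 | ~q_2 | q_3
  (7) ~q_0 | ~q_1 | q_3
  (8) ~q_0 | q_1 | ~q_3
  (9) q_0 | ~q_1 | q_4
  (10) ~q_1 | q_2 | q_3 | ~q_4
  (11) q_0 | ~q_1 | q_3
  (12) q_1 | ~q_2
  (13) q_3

No satisfying assignment exists.

Case q_0 = True:
  (~q_4) forces q_4 = False.
  (~q_0 | ~q_1) forces q_1 = False.
  (q_3 | q_4) forces q_3 = True.
  Clause (~q_0 | q_1 | ~q_3) is falsified — contradiction.
Case q_0 = False:
  Clause (q_0) is falsified — contradiction.
Both cases fail, so the formula is unsatisfiable.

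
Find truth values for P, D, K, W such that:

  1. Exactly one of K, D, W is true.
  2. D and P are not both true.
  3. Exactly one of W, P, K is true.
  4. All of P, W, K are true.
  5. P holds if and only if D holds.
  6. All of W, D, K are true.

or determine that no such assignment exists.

Case P = True:
  (2) with P=T forces D = False.
  Constraint (5) is violated (P=T, D=F) — contradiction.
Case P = False:
  Constraint (4) is violated (P=F) — contradiction.
Both cases fail — unsatisfiable.

Unsatisfiable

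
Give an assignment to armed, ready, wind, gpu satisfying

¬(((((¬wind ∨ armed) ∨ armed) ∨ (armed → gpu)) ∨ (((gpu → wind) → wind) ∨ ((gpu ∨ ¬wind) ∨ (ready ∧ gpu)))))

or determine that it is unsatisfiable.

Unsatisfiable — no assignment works.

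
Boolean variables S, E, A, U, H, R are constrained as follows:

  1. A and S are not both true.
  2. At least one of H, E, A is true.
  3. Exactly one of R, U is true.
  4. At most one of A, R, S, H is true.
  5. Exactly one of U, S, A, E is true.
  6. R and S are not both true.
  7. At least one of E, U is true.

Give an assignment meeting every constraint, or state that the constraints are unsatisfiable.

S = False, E = False, A = False, U = True, H = True, R = False

  (1) A=F, S=F — not both ✓
  (2) {H, E, A}: 1 true — at least one ✓
  (3) {R, U}: 1 true — exactly one ✓
  (4) {A, R, S, H}: 1 true — at most one ✓
  (5) {U, S, A, E}: 1 true — exactly one ✓
  (6) R=F, S=F — not both ✓
  (7) {E, U}: 1 true — at least one ✓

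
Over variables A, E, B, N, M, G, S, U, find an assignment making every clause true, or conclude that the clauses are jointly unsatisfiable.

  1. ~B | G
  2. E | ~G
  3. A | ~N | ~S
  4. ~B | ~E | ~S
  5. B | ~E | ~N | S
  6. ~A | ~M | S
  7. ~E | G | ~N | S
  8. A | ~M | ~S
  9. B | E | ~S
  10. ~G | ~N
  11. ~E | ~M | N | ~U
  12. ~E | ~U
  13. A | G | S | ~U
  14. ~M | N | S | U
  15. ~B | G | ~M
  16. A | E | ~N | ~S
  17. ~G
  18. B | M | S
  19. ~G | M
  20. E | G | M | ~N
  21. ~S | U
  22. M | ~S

Unit clause (~G) forces G = False.
In (~B | G) only ~B is left, so B = False.
Set A = False.
Try E = True:
  (~E | ~U) forces U = False.
  (~S | U) forces S = False.
  (B | ~E | ~N | S) forces N = False.
  (~M | N | S | U) forces M = False.
  clause (B | M | S) is falsified — backtrack.
So E = False.
  then (B | E | ~S) forces S = False.
  then (A | G | S | ~U) forces U = False.
  then (B | M | S) forces M = True.
  then (~M | N | S | U) forces N = True.
All clauses satisfied.

A=F; E=F; B=F; N=T; M=T; G=F; S=F; U=F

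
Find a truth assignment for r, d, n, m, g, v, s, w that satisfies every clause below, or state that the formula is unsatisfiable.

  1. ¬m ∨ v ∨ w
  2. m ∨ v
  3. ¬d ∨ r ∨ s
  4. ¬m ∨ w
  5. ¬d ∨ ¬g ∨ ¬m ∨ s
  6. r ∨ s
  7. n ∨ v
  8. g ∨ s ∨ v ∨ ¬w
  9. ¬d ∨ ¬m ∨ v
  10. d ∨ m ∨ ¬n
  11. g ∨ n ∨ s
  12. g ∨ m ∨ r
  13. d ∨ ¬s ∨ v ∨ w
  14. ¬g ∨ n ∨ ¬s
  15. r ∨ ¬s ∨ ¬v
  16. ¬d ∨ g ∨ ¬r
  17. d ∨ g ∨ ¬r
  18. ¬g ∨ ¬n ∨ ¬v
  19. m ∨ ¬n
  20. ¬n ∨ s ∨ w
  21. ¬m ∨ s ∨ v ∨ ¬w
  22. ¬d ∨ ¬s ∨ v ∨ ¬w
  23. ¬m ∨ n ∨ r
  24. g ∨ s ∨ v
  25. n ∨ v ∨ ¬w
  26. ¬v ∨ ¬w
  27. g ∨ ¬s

Set r = True.
Set d = False.
  then (d ∨ g ∨ ¬r) forces g = True.
Set n = True.
  then (d ∨ m ∨ ¬n) forces m = True.
  then (¬g ∨ ¬n ∨ ¬v) forces v = False.
  then (¬m ∨ v ∨ w) forces w = True.
  then (¬m ∨ s ∨ v ∨ ¬w) forces s = True.
All clauses satisfied.

r=T, d=F, n=T, m=T, g=T, v=F, s=T, w=T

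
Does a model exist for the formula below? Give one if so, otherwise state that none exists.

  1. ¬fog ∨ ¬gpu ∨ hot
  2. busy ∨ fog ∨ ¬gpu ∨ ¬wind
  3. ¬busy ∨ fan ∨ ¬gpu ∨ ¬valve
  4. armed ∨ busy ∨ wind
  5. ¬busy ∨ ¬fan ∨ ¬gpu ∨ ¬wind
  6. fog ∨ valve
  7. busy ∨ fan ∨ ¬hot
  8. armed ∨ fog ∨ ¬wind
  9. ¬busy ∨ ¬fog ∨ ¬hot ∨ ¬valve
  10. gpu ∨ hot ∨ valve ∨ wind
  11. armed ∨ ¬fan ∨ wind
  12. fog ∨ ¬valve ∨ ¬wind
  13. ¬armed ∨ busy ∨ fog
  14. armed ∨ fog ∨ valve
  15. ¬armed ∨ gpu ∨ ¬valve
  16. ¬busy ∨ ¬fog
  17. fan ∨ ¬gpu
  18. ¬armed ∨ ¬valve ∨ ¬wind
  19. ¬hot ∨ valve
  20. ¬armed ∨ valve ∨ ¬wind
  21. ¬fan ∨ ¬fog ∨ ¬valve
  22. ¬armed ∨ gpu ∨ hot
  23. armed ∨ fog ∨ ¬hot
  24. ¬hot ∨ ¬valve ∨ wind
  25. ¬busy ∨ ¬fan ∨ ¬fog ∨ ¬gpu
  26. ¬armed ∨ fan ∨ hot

busy = False; gpu = False; wind = True; armed = False; valve = True; fan = False; fog = True; hot = False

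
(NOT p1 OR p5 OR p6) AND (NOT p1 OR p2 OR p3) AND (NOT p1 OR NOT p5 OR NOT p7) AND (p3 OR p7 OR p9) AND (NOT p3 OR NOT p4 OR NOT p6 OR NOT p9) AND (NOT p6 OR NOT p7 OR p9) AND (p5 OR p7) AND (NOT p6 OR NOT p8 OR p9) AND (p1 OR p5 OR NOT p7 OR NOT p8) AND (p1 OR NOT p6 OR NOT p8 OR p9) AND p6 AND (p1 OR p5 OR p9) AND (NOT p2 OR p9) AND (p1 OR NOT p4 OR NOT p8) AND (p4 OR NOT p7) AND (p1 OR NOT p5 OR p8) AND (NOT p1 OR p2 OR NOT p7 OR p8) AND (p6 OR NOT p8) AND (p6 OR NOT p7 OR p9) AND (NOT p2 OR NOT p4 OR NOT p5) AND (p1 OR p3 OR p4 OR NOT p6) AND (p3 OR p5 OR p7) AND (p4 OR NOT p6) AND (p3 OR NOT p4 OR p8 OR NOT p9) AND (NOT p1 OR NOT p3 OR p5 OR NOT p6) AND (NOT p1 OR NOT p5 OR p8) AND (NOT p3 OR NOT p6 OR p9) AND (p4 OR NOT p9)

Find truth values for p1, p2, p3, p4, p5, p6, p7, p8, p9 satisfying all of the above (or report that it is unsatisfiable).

Unit clause (p6) forces p6 = True.
In (p4 OR NOT p6) only p4 is left, so p4 = True.
Set p1 = True.
Try p2 = False:
  (NOT p1 OR p2 OR p3) forces p3 = True.
  (NOT p3 OR NOT p4 OR NOT p6 OR NOT p9) forces p9 = False.
  clause (NOT p3 OR NOT p6 OR p9) is falsified — backtrack.
So p2 = True.
  then (NOT p2 OR p9) forces p9 = True.
  then (NOT p2 OR NOT p4 OR NOT p5) forces p5 = False.
  then (NOT p1 OR NOT p3 OR p5 OR NOT p6) forces p3 = False.
  then (p5 OR p7) forces p7 = True.
  then (p3 OR NOT p4 OR p8 OR NOT p9) forces p8 = True.
All clauses satisfied.

p1=T; p2=T; p3=F; p4=T; p5=F; p6=T; p7=T; p8=T; p9=T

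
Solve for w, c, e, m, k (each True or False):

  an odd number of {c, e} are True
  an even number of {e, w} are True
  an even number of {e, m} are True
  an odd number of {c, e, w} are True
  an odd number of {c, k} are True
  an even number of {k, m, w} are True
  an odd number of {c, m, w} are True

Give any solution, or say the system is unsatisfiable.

w=F, c=T, e=F, m=F, k=F

{c, e}: 1 true → odd ✓
{e, w}: 0 true → even ✓
{e, m}: 0 true → even ✓
{c, e, w}: 1 true → odd ✓
{c, k}: 1 true → odd ✓
{k, m, w}: 0 true → even ✓
{c, m, w}: 1 true → odd ✓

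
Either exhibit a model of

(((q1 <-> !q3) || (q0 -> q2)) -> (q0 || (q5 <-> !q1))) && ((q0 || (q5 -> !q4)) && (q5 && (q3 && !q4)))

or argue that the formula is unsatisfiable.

q0 = False, q1 = False, q2 = True, q3 = True, q4 = False, q5 = True

  ((q1 <-> !q3) || (q0 -> q2)) -> (q0 || (q5 <-> !q1)) = True
    (q1 <-> !q3) || (q0 -> q2) = True
      q1 <-> !q3 = True
        !q3 = False
      q0 -> q2 = True
    q0 || (q5 <-> !q1) = True
      q5 <-> !q1 = True
        !q1 = True
  (q0 || (q5 -> !q4)) && (q5 && (q3 && !q4)) = True
    q0 || (q5 -> !q4) = True
      q5 -> !q4 = True
        !q4 = True
    q5 && (q3 && !q4) = True
      q3 && !q4 = True
        !q4 = True
Both conjuncts True, so the formula holds.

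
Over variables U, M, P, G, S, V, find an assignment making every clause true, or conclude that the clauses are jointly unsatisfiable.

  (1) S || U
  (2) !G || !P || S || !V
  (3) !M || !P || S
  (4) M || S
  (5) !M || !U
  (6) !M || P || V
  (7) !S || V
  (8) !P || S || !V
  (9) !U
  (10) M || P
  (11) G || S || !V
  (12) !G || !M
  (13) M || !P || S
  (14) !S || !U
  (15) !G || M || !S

Unit clause (!U) forces U = False.
In (S || U) only S is left, so S = True.
In (!S || V) only V is left, so V = True.
Set M = True.
  then (!G || !M) forces G = False.
Set P = True.
All clauses satisfied.

U=F, M=T, P=T, G=F, S=T, V=T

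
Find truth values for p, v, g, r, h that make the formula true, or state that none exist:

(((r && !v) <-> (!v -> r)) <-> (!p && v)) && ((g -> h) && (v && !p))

Case v = True: the formula simplifies to p && ((g -> h) && !p).
  p = True: the conjunct !p is False.
  p = False: the conjunct p is False.
Case v = False: the conjunct v is False.
Both cases fail — unsatisfiable.

Unsatisfiable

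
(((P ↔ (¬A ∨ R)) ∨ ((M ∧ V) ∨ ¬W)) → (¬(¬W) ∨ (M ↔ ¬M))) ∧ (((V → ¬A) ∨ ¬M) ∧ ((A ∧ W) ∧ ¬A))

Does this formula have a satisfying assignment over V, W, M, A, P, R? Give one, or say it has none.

Unsatisfiable — no assignment works.

Case A = True: the conjunct ¬A is False.
Case A = False: the conjunct A is False.
Both cases fail — unsatisfiable.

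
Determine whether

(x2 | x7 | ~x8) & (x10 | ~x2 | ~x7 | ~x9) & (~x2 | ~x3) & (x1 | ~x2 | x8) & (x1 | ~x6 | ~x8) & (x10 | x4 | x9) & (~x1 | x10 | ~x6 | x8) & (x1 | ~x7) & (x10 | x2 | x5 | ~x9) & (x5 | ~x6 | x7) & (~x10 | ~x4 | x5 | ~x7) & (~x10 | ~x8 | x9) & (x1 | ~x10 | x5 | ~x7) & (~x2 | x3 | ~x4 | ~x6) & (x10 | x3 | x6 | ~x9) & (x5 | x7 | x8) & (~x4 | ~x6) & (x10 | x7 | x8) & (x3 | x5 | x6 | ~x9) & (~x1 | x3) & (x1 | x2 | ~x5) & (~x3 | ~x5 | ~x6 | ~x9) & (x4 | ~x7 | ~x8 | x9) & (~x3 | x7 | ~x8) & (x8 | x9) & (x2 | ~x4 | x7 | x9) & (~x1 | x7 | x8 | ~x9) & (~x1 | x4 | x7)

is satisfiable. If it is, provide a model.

x1 = False, x2 = True, x3 = False, x4 = False, x5 = True, x6 = False, x7 = False, x8 = True, x9 = True, x10 = True

Set x1 = False.
  then (x1 | ~x7) forces x7 = False.
Try x2 = False:
  (x2 | x7 | ~x8) forces x8 = False.
  (x5 | x7 | x8) forces x5 = True.
  clause (x1 | x2 | ~x5) is falsified — backtrack.
So x2 = True.
  then (~x2 | ~x3) forces x3 = False.
  then (x1 | ~x2 | x8) forces x8 = True.
  then (x1 | ~x6 | ~x8) forces x6 = False.
Set x4 = False.
Set x5 = True.
Try x9 = False:
  (x10 | x4 | x9) forces x10 = True.
  clause (~x10 | ~x8 | x9) is falsified — backtrack.
So x9 = True.
  then (x10 | x3 | x6 | ~x9) forces x10 = True.
All clauses satisfied.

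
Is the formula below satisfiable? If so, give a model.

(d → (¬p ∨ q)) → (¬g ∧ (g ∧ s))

q=F, s=F, d=T, g=F, p=T

  (d → (¬p ∨ q)) → (¬g ∧ (g ∧ s)) = True
    d → (¬p ∨ q) = False
      ¬p ∨ q = False
        ¬p = False
    ¬g ∧ (g ∧ s) = False
      ¬g = True
      g ∧ s = False
The formula evaluates to True.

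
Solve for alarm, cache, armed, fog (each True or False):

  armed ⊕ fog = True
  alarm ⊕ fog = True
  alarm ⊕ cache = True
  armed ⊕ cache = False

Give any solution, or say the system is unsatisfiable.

Adding constraints 1, 2, 3, 4 mod 2: every variable appears an even number of times on the left, so the left side is 0.
But the right sides sum to 1 (mod 2). 0 ≠ 1 — the system is inconsistent.

UNSATISFIABLE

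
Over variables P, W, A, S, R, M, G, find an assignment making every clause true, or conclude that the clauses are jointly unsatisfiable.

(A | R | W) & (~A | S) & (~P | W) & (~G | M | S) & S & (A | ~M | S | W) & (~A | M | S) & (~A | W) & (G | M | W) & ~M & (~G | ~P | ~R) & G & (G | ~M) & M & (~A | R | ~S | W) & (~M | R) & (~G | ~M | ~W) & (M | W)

Case M = True:
  Clause (~M) is falsified — contradiction.
Case M = False:
  Clause (M) is falsified — contradiction.
Both cases fail, so the formula is unsatisfiable.

Unsatisfiable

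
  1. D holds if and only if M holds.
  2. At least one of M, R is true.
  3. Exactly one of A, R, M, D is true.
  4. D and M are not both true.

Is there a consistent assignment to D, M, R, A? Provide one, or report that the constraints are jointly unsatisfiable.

D=F, M=F, R=T, A=F

  (1) D=F, M=F — same ✓
  (2) {M, R}: 1 true — at least one ✓
  (3) {A, R, M, D}: 1 true — exactly one ✓
  (4) D=F, M=F — not both ✓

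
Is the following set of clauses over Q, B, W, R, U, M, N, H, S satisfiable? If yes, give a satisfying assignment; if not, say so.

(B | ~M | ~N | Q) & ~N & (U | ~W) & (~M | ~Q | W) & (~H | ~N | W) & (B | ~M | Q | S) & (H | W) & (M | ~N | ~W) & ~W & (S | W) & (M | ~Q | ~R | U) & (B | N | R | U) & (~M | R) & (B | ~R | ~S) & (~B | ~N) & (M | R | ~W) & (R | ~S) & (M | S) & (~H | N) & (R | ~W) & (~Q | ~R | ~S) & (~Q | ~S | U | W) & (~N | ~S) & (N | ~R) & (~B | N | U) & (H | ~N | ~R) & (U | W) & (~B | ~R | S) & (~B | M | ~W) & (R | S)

UNSATISFIABLE

Case W = True:
  Clause (~W) is falsified — contradiction.
Case W = False:
  (~N) forces N = False.
  (H | W) forces H = True.
  Clause (~H | N) is falsified — contradiction.
Both cases fail, so the formula is unsatisfiable.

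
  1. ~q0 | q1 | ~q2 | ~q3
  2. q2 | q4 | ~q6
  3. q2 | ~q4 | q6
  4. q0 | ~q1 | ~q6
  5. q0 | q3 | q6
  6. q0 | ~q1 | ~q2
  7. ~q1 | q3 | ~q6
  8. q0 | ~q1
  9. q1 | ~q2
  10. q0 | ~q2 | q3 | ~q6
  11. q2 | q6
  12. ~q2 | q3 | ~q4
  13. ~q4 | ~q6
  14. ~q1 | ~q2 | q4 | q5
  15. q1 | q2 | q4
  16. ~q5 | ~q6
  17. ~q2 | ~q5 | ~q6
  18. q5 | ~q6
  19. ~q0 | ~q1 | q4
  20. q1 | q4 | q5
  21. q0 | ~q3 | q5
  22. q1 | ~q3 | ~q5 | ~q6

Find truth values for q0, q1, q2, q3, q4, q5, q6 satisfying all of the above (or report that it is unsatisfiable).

Try q0 = False:
  (q0 | ~q1) forces q1 = False.
  (q1 | ~q2) forces q2 = False.
  (q2 | q6) forces q6 = True.
  (q2 | q4 | ~q6) forces q4 = True.
  clause (~q4 | ~q6) is falsified — backtrack.
So q0 = True.
Try q1 = False:
  (q1 | ~q2) forces q2 = False.
  (q2 | q6) forces q6 = True.
  (q2 | q4 | ~q6) forces q4 = True.
  clause (~q4 | ~q6) is falsified — backtrack.
So q1 = True.
  then (~q0 | ~q1 | q4) forces q4 = True.
  then (~q4 | ~q6) forces q6 = False.
  then (q2 | ~q4 | q6) forces q2 = True.
  then (~q2 | q3 | ~q4) forces q3 = True.
Set q5 = False.
All clauses satisfied.

q0 = True; q1 = True; q2 = True; q3 = True; q4 = True; q5 = False; q6 = False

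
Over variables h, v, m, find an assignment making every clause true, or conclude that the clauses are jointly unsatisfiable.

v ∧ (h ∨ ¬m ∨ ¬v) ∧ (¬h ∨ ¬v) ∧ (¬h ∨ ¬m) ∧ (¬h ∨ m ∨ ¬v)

h = False, v = True, m = False

Unit clause (v) forces v = True.
In (¬h ∨ ¬v) only ¬h is left, so h = False.
In (h ∨ ¬m ∨ ¬v) only ¬m is left, so m = False.
All clauses satisfied.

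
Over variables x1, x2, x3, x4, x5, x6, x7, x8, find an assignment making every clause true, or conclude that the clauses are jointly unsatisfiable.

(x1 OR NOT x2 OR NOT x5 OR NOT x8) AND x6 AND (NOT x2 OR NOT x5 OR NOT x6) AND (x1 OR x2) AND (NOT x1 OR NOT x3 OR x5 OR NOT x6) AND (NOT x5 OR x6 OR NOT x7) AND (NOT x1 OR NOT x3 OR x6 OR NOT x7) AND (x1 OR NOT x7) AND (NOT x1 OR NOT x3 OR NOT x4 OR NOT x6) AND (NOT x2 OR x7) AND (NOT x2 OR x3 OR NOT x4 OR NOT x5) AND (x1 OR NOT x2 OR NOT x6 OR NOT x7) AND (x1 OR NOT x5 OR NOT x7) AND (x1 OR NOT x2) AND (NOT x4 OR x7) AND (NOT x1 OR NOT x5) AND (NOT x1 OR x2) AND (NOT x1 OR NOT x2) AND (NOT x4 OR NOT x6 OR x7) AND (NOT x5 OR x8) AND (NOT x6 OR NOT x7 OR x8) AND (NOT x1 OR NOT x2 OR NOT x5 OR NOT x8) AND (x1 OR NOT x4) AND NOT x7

Unsatisfiable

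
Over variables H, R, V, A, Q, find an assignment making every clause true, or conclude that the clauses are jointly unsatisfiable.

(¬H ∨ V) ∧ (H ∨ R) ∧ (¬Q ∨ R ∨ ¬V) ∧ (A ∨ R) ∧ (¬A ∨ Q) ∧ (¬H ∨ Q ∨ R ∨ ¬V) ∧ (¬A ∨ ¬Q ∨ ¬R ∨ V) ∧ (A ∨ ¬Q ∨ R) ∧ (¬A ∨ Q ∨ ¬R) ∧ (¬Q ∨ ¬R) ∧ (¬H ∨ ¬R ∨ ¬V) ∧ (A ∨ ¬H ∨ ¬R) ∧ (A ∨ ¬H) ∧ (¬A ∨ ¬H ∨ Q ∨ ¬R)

Try H = True:
  (¬H ∨ V) forces V = True.
  (¬H ∨ ¬R ∨ ¬V) forces R = False.
  (¬Q ∨ R ∨ ¬V) forces Q = False.
  clause (¬H ∨ Q ∨ R ∨ ¬V) is falsified — backtrack.
So H = False.
  then (H ∨ R) forces R = True.
  then (¬Q ∨ ¬R) forces Q = False.
  then (¬A ∨ Q) forces A = False.
Set V = True.
All clauses satisfied.

H=F, R=T, V=T, A=F, Q=F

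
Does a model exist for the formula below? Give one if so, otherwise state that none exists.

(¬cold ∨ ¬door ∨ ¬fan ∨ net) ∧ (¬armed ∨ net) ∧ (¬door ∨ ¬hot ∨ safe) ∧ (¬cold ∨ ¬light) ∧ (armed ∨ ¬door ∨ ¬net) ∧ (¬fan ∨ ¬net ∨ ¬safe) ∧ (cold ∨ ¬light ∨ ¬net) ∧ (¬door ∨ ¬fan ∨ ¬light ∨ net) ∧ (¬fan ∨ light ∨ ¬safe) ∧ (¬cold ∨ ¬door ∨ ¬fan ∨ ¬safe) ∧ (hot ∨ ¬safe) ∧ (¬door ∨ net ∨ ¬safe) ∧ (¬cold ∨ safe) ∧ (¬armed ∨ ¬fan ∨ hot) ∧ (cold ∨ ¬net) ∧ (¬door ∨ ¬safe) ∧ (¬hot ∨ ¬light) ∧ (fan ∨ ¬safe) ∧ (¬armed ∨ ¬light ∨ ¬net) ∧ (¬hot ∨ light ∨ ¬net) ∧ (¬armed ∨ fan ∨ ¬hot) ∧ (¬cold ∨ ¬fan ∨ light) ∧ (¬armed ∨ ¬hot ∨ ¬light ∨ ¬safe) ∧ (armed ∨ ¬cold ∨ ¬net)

light = True, fan = False, cold = False, door = False, safe = False, net = False, hot = False, armed = False

Set light = True.
  then (¬cold ∨ ¬light) forces cold = False.
  then (cold ∨ ¬light ∨ ¬net) forces net = False.
  then (¬hot ∨ ¬light) forces hot = False.
  then (¬armed ∨ net) forces armed = False.
  then (hot ∨ ¬safe) forces safe = False.
Set fan = False.
Set door = False.
All clauses satisfied.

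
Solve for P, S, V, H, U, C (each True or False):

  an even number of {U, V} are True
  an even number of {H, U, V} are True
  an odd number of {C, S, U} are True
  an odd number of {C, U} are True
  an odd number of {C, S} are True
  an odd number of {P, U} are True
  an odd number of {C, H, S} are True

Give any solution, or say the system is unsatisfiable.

P = True; S = False; V = False; H = False; U = False; C = True

{U, V}: 0 true → even ✓
{H, U, V}: 0 true → even ✓
{C, S, U}: 1 true → odd ✓
{C, U}: 1 true → odd ✓
{C, S}: 1 true → odd ✓
{P, U}: 1 true → odd ✓
{C, H, S}: 1 true → odd ✓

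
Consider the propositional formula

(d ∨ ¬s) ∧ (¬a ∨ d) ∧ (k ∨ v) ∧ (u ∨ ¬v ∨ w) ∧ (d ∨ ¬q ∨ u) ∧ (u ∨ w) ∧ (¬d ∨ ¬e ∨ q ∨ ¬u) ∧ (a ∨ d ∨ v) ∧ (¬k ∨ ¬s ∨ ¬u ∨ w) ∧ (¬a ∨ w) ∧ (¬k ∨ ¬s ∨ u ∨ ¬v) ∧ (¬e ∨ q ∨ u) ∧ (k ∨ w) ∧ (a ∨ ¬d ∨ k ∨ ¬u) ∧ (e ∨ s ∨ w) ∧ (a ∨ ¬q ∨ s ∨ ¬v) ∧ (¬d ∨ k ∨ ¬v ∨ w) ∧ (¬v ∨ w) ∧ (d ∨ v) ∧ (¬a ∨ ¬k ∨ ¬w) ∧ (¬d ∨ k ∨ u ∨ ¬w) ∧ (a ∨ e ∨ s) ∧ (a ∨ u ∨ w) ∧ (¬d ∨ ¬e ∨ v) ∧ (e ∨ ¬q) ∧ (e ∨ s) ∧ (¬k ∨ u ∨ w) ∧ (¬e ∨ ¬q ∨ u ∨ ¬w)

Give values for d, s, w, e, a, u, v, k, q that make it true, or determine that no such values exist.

d: False; s: False; w: True; e: True; a: False; u: True; v: True; k: False; q: False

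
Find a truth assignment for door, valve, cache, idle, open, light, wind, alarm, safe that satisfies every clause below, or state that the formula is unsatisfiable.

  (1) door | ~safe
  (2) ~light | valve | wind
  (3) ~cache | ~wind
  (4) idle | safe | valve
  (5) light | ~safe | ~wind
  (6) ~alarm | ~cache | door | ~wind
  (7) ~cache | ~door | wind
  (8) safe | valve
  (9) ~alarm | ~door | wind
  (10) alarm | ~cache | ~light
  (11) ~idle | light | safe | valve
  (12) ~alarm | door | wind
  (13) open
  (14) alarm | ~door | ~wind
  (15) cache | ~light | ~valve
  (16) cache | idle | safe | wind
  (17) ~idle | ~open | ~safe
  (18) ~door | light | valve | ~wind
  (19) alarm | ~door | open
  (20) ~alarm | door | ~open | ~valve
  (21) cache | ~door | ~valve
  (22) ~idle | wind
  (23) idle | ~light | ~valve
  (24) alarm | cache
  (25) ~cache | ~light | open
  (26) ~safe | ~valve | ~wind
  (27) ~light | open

Unit clause (open) forces open = True.
Set door = True.
Try valve = True:
  (cache | ~door | ~valve) forces cache = True.
  (~cache | ~wind) forces wind = False.
  clause (~cache | ~door | wind) is falsified — backtrack.
So valve = False.
  then (safe | valve) forces safe = True.
  then (~idle | ~open | ~safe) forces idle = False.
Set cache = False.
  then (alarm | cache) forces alarm = True.
  then (~alarm | ~door | wind) forces wind = True.
  then (~door | light | valve | ~wind) forces light = True.
All clauses satisfied.

door: True, valve: False, cache: False, idle: False, open: True, light: True, wind: True, alarm: True, safe: True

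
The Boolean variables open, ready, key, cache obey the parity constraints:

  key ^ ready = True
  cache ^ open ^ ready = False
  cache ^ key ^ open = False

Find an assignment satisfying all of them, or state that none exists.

Unsatisfiable — no assignment works.

Adding constraints 1, 2, 3 mod 2: every variable appears an even number of times on the left, so the left side is 0.
But the right sides sum to 1 (mod 2). 0 ≠ 1 — the system is inconsistent.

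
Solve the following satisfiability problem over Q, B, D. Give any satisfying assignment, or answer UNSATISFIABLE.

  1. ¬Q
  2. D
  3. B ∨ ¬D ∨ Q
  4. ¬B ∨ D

Unit clause (¬Q) forces Q = False.
Unit clause (D) forces D = True.
In (B ∨ ¬D ∨ Q) only B is left, so B = True.
All clauses satisfied.

Q: False, B: True, D: True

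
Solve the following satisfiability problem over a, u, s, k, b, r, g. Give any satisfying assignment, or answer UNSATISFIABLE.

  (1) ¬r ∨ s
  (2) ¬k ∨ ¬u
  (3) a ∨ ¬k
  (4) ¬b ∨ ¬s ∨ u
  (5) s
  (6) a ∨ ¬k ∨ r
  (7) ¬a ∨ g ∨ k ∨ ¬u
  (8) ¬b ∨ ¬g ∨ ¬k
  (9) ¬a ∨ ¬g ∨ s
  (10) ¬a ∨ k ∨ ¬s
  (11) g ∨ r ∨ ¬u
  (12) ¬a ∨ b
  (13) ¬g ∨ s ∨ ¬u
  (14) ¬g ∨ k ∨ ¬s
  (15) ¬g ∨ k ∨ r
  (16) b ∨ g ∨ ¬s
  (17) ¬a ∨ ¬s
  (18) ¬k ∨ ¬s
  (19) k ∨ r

a: False, u: True, s: True, k: False, b: True, r: True, g: False

Unit clause (s) forces s = True.
In (¬a ∨ ¬s) only ¬a is left, so a = False.
In (¬k ∨ ¬s) only ¬k is left, so k = False.
In (k ∨ r) only r is left, so r = True.
In (¬g ∨ k ∨ ¬s) only ¬g is left, so g = False.
In (b ∨ g ∨ ¬s) only b is left, so b = True.
In (¬b ∨ ¬s ∨ u) only u is left, so u = True.
All clauses satisfied.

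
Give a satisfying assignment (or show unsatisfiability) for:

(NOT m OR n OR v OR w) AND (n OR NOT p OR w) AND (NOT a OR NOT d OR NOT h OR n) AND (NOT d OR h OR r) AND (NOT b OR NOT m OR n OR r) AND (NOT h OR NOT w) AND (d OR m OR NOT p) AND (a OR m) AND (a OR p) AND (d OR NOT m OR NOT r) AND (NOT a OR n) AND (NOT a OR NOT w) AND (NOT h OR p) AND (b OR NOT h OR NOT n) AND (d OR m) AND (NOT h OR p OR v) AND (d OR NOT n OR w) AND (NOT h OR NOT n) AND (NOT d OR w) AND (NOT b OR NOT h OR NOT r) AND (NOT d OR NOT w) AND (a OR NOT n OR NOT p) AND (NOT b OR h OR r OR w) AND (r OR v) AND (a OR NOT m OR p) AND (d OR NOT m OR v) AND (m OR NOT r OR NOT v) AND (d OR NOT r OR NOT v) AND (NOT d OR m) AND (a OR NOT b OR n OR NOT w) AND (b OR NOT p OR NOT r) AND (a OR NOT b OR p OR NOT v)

v: True, n: False, r: False, p: True, h: False, a: False, b: False, m: True, d: False, w: True

Set v = True.
Set n = False.
  then (NOT a OR n) forces a = False.
  then (a OR m) forces m = True.
  then (a OR p) forces p = True.
  then (n OR NOT p OR w) forces w = True.
  then (NOT h OR NOT w) forces h = False.
  then (NOT d OR NOT w) forces d = False.
  then (d OR NOT r OR NOT v) forces r = False.
  then (a OR NOT b OR n OR NOT w) forces b = False.
All clauses satisfied.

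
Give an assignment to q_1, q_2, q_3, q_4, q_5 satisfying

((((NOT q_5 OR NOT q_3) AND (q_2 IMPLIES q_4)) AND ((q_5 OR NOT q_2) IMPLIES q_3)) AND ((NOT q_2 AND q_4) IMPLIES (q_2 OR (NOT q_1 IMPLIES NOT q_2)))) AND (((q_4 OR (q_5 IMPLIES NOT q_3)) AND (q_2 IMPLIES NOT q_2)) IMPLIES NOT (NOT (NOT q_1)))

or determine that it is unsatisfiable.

q_1=F; q_2=T; q_3=F; q_4=T; q_5=F

  (((NOT q_5 OR NOT q_3) AND (q_2 IMPLIES q_4)) AND ((q_5 OR NOT q_2) IMPLIES q_3)) AND ((NOT q_2 AND q_4) IMPLIES (q_2 OR (NOT q_1 IMPLIES NOT q_2))) = True
    ((NOT q_5 OR NOT q_3) AND (q_2 IMPLIES q_4)) AND ((q_5 OR NOT q_2) IMPLIES q_3) = True
      (NOT q_5 OR NOT q_3) AND (q_2 IMPLIES q_4) = True
        NOT q_5 OR NOT q_3 = True
          NOT q_5 = True
          NOT q_3 = True
        q_2 IMPLIES q_4 = True
      (q_5 OR NOT q_2) IMPLIES q_3 = True
        q_5 OR NOT q_2 = False
          NOT q_2 = False
    (NOT q_2 AND q_4) IMPLIES (q_2 OR (NOT q_1 IMPLIES NOT q_2)) = True
      NOT q_2 AND q_4 = False
        NOT q_2 = False
      q_2 OR (NOT q_1 IMPLIES NOT q_2) = True
        NOT q_1 IMPLIES NOT q_2 = False
          NOT q_1 = True
          NOT q_2 = False
  ((q_4 OR (q_5 IMPLIES NOT q_3)) AND (q_2 IMPLIES NOT q_2)) IMPLIES NOT (NOT (NOT q_1)) = True
    (q_4 OR (q_5 IMPLIES NOT q_3)) AND (q_2 IMPLIES NOT q_2) = False
      q_4 OR (q_5 IMPLIES NOT q_3) = True
        q_5 IMPLIES NOT q_3 = True
          NOT q_3 = True
      q_2 IMPLIES NOT q_2 = False
        NOT q_2 = False
    NOT (NOT (NOT q_1)) = True
      NOT (NOT q_1) = False
        NOT q_1 = True
Both conjuncts True, so the formula holds.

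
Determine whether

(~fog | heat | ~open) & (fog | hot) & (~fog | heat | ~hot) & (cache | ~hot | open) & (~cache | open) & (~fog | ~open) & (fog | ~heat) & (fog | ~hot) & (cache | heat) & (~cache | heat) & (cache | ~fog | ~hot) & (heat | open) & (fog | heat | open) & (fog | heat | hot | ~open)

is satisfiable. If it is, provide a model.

Try open = True:
  (~fog | ~open) forces fog = False.
  (fog | hot) forces hot = True.
  clause (fog | ~hot) is falsified — backtrack.
So open = False.
  then (~cache | open) forces cache = False.
  then (cache | heat) forces heat = True.
  then (cache | ~hot | open) forces hot = False.
  then (fog | ~heat) forces fog = True.
All clauses satisfied.

open = False; hot = False; heat = True; fog = True; cache = False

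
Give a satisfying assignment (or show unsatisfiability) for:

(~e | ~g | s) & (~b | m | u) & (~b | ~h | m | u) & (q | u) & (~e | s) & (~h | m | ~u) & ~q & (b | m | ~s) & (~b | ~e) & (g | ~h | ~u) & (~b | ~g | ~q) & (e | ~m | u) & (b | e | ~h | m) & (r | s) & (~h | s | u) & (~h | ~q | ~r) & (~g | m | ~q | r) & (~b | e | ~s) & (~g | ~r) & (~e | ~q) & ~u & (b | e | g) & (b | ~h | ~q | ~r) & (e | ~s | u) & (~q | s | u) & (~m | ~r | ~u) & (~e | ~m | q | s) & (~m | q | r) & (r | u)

UNSATISFIABLE

Case q = True:
  Clause (~q) is falsified — contradiction.
Case q = False:
  (q | u) forces u = True.
  Clause (~u) is falsified — contradiction.
Both cases fail, so the formula is unsatisfiable.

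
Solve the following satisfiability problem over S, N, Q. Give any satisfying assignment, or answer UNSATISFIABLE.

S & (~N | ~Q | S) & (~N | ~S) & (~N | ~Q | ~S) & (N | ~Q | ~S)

Unit clause (S) forces S = True.
In (~N | ~S) only ~N is left, so N = False.
In (N | ~Q | ~S) only ~Q is left, so Q = False.
Check each clause:
  (S): S holds.
  (~N | ~Q | S): ~N holds.
  (~N | ~S): ~N holds.
  (~N | ~Q | ~S): ~N holds.
  (N | ~Q | ~S): ~Q holds.
All clauses satisfied.

S = True, N = False, Q = False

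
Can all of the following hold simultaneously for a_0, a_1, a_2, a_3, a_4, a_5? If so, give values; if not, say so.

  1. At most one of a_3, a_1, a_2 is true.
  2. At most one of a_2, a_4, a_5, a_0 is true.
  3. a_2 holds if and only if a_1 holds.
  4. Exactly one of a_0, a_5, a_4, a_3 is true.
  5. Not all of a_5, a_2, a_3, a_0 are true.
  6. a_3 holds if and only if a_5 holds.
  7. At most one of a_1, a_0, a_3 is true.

a_0 = True; a_1 = False; a_2 = False; a_3 = False; a_4 = False; a_5 = False

  (1) {a_3, a_1, a_2}: 0 true — at most one ✓
  (2) {a_2, a_4, a_5, a_0}: 1 true — at most one ✓
  (3) a_2=F, a_1=F — same ✓
  (4) {a_0, a_5, a_4, a_3}: 1 true — exactly one ✓
  (5) {a_5, a_2, a_3, a_0}: 1/4 true — not all ✓
  (6) a_3=F, a_5=F — same ✓
  (7) {a_1, a_0, a_3}: 1 true — at most one ✓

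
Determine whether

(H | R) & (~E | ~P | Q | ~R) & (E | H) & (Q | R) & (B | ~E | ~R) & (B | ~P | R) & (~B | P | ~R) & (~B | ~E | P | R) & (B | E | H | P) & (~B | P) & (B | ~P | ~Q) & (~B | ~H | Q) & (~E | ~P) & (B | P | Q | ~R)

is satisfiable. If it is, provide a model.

H = True, Q = False, E = False, B = False, P = True, R = True

Try H = False:
  (H | R) forces R = True.
  (E | H) forces E = True.
  (B | ~E | ~R) forces B = True.
  (~B | P | ~R) forces P = True.
  clause (~E | ~P) is falsified — backtrack.
So H = True.
Set Q = False.
  then (Q | R) forces R = True.
  then (~B | ~H | Q) forces B = False.
  then (B | P | Q | ~R) forces P = True.
  then (~E | ~P | Q | ~R) forces E = False.
All clauses satisfied.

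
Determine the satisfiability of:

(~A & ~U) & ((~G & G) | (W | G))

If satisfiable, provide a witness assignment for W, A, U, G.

W: False, A: False, U: False, G: True

  ~A & ~U = True
    ~A = True
    ~U = True
  (~G & G) | (W | G) = True
    ~G & G = False
      ~G = False
    W | G = True
Both conjuncts True, so the formula holds.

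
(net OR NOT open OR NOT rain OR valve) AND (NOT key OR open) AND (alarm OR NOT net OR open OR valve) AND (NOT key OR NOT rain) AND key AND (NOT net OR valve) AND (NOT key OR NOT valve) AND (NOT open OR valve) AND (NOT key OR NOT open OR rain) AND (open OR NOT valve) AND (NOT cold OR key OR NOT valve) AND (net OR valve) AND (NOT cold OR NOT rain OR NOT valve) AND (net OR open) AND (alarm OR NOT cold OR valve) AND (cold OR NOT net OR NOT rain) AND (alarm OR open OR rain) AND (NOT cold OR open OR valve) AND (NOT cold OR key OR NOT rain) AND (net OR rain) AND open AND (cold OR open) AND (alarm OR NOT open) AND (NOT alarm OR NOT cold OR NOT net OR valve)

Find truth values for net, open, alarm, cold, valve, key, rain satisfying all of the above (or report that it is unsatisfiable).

No satisfying assignment exists.

Case open = True:
  (key) forces key = True.
  (NOT key OR NOT rain) forces rain = False.
  Clause (NOT key OR NOT open OR rain) is falsified — contradiction.
Case open = False:
  Clause (open) is falsified — contradiction.
Both cases fail, so the formula is unsatisfiable.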